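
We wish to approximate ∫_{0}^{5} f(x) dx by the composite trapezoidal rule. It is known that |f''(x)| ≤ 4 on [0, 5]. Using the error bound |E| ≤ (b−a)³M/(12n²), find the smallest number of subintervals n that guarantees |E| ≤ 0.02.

Need 500/(12n²) ≤ 0.02.
n² ≥ 500/(12·0.02) = 2083.33 ⇒ n ≥ 45.6435, so the smallest n is 46.

46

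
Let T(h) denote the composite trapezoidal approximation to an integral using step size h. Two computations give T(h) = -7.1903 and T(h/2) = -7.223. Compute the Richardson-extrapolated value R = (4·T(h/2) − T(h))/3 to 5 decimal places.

-7.23390

R = (4·T(h/2) − T(h)) / 3 = (4·(-7.223) − (-7.1903))/3 = (-21.7017)/3 = -7.23390.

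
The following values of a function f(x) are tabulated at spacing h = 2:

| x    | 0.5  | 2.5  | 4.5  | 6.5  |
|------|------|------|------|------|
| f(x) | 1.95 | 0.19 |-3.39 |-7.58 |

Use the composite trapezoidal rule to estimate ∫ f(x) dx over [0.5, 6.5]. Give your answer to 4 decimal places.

h = 2, n = 3.
(h/2)·[y₀ + 2y₁ + 2y₂ + y₃] = 1·(-12.03) = -12.0300.

-12.0300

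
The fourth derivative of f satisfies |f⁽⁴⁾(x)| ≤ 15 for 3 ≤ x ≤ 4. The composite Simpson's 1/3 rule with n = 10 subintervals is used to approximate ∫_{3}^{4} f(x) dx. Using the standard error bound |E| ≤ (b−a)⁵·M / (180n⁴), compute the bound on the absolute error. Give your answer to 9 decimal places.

|E| ≤ (1)⁵·15 / (180·10⁴) = 15/1800000 = 0.000008333.

0.000008333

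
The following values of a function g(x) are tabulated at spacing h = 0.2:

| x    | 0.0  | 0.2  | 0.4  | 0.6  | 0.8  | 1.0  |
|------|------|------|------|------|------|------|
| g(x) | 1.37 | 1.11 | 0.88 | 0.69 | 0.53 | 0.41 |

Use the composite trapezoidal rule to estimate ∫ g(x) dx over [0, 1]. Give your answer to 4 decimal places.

0.8200

h = 0.2, n = 5.
(h/2)·[y₀ + 2y₁ + 2y₂ + 2y₃ + 2y₄ + y₅] = 0.1·(8.20) = 0.8200.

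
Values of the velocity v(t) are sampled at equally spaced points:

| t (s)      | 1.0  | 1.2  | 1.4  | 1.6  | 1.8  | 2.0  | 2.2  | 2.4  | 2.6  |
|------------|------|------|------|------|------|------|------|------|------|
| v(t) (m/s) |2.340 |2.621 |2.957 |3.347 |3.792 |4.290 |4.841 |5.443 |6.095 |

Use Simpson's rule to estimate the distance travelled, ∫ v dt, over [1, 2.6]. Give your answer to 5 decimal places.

h = 0.2, n = 8.
(h/3)·[y₀ + 4y₁ + 2y₂ + 4y₃ + 2y₄ + 4y₅ + 2y₆ + 4y₇ + y₈] = 0.066667·(94.419) = 6.29460.

6.29460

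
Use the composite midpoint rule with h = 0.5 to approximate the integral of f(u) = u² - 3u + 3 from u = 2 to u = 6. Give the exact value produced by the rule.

33.25

h = (6 − 2)/8 = 0.5.
Midpoints m₁,…,m₈ = 2.25, 2.75, 3.25, 3.75, 4.25, 4.75, 5.25, 5.75.
f(m₁)=1.3125, f(m₂)=2.3125, f(m₃)=3.8125, f(m₄)=5.8125, f(m₅)=8.3125, f(m₆)=11.3125, f(m₇)=14.8125, f(m₈)=18.8125.
h·[f(m₁) + f(m₂) + f(m₃) + f(m₄) + f(m₅) + f(m₆) + f(m₇) + f(m₈)] = 0.5·(66.5) = 33.25.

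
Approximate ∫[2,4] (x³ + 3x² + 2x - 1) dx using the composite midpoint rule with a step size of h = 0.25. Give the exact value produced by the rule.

h = (4 − 2)/8 = 0.25.
Midpoints m₁,…,m₈ = 2.125, 2.375, 2.625, 2.875, 3.125, 3.375, 3.625, 3.875.
f(m₁)=26.392578125, f(m₂)=34.068359375, f(m₃)=43.009765625, f(m₄)=53.310546875, f(m₅)=65.064453125, f(m₆)=78.365234375, f(m₇)=93.306640625, f(m₈)=109.982421875.
h·[f(m₁) + f(m₂) + f(m₃) + f(m₄) + f(m₅) + f(m₆) + f(m₇) + f(m₈)] = 0.25·(503.5) = 125.875.

125.875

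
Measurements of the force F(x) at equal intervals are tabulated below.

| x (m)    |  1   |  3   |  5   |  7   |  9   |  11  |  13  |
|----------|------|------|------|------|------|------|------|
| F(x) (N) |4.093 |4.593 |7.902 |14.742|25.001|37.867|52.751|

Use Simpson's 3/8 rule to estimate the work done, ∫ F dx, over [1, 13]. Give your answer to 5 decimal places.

234.31275

h = 2, n = 6.
(3h/8)·[y₀ + 3y₁ + 3y₂ + 2y₃ + 3y₄ + 3y₅ + y₆] = 0.75·(312.417) = 234.31275.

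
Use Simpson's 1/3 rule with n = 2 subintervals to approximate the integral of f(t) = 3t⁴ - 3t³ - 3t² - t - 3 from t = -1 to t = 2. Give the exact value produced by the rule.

-4.875

h = (2 − (-1))/2 = 1.5.
Nodes t₀,…,t₂ = -1, 0.5, 2.
f(t) = 3t⁴ - 3t³ - 3t² - t - 3: f₀=1, f₁=-4.4375, f₂=7.
(h/3)·[f₀ + 4f₁ + f₂] = 0.5·(-9.75) = -4.875.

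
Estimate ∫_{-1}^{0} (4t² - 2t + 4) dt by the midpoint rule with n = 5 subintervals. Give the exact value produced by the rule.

6.32

h = (0 − (-1))/5 = 0.2.
Midpoints m₁,…,m₅ = -0.9, -0.7, -0.5, -0.3, -0.1.
f(m₁)=9.04, f(m₂)=7.36, f(m₃)=6, f(m₄)=4.96, f(m₅)=4.24.
h·[f(m₁) + f(m₂) + f(m₃) + f(m₄) + f(m₅)] = 0.2·(31.6) = 6.32.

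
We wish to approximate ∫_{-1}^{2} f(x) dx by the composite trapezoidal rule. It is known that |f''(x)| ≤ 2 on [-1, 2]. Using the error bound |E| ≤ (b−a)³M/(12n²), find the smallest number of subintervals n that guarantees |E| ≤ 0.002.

Need 54/(12n²) ≤ 0.002.
n² ≥ 54/(12·0.002) = 2250 ⇒ n ≥ 47.4342, so the smallest n is 48.

48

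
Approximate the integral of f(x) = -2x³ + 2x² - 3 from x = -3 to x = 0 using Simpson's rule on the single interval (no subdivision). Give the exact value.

S = (b−a)/6 · [f(-3) + 4f(-1.5) + f(0)] = 0.5·[69 + 4·8.25 + (-3)] = 49.5.

49.5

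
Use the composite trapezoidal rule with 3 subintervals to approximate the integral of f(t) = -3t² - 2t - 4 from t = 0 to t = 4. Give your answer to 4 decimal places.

h = (4 − 0)/3 = 1.333333.
Nodes t₀,…,t₃ = 0, 1.333333, 2.666667, 4.
f(t) = -3t² - 2t - 4: f₀=-4, f₁=-12, f₂=-30.666667, f₃=-60.
(h/2)·[f₀ + 2f₁ + 2f₂ + f₃] = 0.666667·(-149.333333) = -99.5556.

-99.5556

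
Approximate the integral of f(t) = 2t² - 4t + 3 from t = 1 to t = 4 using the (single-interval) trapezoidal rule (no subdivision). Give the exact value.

30

T = (b−a)/2 · [f(1) + f(4)] = 1.5·[1 + 19] = 30.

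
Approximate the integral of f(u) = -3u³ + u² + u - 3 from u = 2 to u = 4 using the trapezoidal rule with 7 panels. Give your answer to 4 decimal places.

h = (4 − 2)/7 = 0.285714.
Nodes u₀,…,u₇ = 2, 2.285714, 2.571429, 2.857143, 3.142857, 3.428571, 3.714286, 4.
f(u) = -3u³ + u² + u - 3: f₀=-21, f₁=-31.314869, f₂=-44.825073, f₃=-61.950437, f₄=-83.110787, f₅=-108.725948, f₆=-139.215743, f₇=-175.
(h/2)·[f₀ + 2f₁ + 2f₂ + 2f₃ + 2f₄ + 2f₅ + 2f₆ + f₇] = 0.142857·(-1134.285714) = -162.0408.

-162.0408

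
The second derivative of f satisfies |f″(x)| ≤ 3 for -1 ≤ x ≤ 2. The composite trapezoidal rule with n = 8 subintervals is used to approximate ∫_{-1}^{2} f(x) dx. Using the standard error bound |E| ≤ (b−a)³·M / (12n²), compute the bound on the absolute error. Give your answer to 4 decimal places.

0.1055

|E| ≤ (3)³·3 / (12·8²) = 81/768 = 0.1055.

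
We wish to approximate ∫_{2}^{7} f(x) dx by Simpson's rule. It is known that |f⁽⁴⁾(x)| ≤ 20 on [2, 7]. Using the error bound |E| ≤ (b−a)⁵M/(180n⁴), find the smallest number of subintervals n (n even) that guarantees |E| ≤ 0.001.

26

Need 62500/(180n⁴) ≤ 0.001.
n⁴ ≥ 62500/(180·0.001) = 347222 ⇒ n ≥ 24.2746, so the smallest even n is 26. (n must be even for Simpson's rule.)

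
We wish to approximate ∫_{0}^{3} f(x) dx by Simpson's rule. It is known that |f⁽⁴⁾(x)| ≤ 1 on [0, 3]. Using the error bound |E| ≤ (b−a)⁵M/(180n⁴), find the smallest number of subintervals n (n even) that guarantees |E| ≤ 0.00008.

12

Need 243/(180n⁴) ≤ 0.00008.
n⁴ ≥ 243/(180·0.00008) = 16875 ⇒ n ≥ 11.3975, so the smallest even n is 12. (n must be even for Simpson's rule.)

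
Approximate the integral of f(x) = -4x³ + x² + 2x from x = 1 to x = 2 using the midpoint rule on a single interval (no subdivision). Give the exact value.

M = (b−a)·f(1.5) = 1·(-8.25) = -8.25.

-8.25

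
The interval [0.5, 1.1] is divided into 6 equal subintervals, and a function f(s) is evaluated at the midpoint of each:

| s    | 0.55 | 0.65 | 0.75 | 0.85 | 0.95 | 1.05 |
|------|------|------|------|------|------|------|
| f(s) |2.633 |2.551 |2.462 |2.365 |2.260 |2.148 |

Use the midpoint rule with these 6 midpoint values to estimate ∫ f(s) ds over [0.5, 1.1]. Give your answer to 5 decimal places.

h = 0.1, n = 6.
h·[y(m₁) + y(m₂) + y(m₃) + y(m₄) + y(m₅) + y(m₆)] = 0.1·(14.419) = 1.44190.

1.44190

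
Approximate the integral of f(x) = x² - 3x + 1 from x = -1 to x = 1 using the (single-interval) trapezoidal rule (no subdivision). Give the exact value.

4

T = (b−a)/2 · [f(-1) + f(1)] = 1·[5 + (-1)] = 4.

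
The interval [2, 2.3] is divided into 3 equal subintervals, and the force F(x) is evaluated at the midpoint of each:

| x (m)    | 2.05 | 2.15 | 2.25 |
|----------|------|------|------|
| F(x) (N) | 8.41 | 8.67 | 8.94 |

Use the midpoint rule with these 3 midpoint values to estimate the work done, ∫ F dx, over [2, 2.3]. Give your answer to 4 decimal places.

h = 0.1, n = 3.
h·[y(m₁) + y(m₂) + y(m₃)] = 0.1·(26.02) = 2.6020.

2.6020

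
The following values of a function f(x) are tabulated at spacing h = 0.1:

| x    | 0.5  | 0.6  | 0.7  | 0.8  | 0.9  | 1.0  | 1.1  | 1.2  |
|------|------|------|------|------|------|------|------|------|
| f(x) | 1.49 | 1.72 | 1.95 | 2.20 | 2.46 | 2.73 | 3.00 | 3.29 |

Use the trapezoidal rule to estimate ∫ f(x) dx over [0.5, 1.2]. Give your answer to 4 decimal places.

1.6450

h = 0.1, n = 7.
(h/2)·[y₀ + 2y₁ + 2y₂ + 2y₃ + 2y₄ + 2y₅ + 2y₆ + y₇] = 0.05·(32.90) = 1.6450.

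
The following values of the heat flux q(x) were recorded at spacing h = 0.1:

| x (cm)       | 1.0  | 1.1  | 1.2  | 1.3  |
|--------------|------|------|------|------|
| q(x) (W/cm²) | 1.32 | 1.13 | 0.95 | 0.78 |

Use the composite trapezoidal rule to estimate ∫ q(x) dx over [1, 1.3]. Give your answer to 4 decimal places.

h = 0.1, n = 3.
(h/2)·[y₀ + 2y₁ + 2y₂ + y₃] = 0.05·(6.26) = 0.3130.

0.3130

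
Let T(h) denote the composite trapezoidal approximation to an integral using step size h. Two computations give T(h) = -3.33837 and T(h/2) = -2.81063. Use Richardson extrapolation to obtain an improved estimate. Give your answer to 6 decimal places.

R = (4·T(h/2) − T(h)) / 3 = (4·(-2.81063) − (-3.33837))/3 = (-7.90415)/3 = -2.634717.

-2.634717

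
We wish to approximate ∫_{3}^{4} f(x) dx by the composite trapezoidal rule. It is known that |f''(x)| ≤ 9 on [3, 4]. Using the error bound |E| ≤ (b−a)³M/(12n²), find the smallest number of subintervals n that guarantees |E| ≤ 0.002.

Need 9/(12n²) ≤ 0.002.
n² ≥ 9/(12·0.002) = 375 ⇒ n ≥ 19.3649, so the smallest n is 20.

20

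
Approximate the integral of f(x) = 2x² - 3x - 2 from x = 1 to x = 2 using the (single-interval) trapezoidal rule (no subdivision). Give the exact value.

-1.5

T = (b−a)/2 · [f(1) + f(2)] = 0.5·[(-3) + 0] = -1.5.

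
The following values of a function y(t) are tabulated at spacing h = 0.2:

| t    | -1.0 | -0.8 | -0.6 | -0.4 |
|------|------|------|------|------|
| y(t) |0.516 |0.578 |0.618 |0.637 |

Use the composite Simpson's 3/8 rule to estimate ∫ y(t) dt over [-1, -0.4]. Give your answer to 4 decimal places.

h = 0.2, n = 3.
(3h/8)·[y₀ + 3y₁ + 3y₂ + y₃] = 0.075·(4.741) = 0.3556.

0.3556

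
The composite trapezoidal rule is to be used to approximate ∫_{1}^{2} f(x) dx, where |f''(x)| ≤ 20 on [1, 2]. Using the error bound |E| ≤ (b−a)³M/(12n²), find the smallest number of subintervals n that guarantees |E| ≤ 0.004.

21

Need 20/(12n²) ≤ 0.004.
n² ≥ 20/(12·0.004) = 416.667 ⇒ n ≥ 20.4124, so the smallest n is 21.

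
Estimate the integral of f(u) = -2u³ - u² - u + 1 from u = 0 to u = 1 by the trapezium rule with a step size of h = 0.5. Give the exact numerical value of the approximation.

-0.5

h = (1 − 0)/2 = 0.5.
Nodes u₀,…,u₂ = 0, 0.5, 1.
f(u) = -2u³ - u² - u + 1: f₀=1, f₁=0, f₂=-3.
(h/2)·[f₀ + 2f₁ + f₂] = 0.25·(-2) = -0.5.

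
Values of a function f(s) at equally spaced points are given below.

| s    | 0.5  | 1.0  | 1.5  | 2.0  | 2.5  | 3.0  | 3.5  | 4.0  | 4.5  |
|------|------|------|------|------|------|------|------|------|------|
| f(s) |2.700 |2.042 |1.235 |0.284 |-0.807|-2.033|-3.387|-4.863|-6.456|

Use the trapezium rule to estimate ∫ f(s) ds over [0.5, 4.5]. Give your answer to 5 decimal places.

-4.70350

h = 0.5, n = 8.
(h/2)·[y₀ + 2y₁ + 2y₂ + 2y₃ + 2y₄ + 2y₅ + 2y₆ + 2y₇ + y₈] = 0.25·(-18.814) = -4.70350.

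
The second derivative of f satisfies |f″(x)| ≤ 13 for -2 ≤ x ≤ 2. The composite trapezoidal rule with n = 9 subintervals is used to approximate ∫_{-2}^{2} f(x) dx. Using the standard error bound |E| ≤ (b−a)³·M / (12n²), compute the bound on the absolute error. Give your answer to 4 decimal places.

|E| ≤ (4)³·13 / (12·9²) = 832/972 = 0.8560.

0.8560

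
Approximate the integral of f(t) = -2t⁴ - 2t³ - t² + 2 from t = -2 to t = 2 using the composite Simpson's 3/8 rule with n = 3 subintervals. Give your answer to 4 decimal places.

h = (2 − (-2))/3 = 1.333333.
Nodes t₀,…,t₃ = -2, -0.666667, 0.666667, 2.
f(t) = -2t⁴ - 2t³ - t² + 2: f₀=-18, f₁=1.753086, f₂=0.567901, f₃=-50.
(3h/8)·[f₀ + 3f₁ + 3f₂ + f₃] = 0.5·(-61.037037) = -30.5185.

-30.5185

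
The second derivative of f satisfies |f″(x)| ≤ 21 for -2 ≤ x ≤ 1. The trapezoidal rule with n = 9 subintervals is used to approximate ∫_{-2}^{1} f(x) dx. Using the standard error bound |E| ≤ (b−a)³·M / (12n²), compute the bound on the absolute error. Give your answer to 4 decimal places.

|E| ≤ (3)³·21 / (12·9²) = 567/972 = 0.5833.

0.5833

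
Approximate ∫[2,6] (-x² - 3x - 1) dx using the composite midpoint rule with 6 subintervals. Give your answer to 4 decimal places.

-121.1852

h = (6 − 2)/6 = 0.666667.
Midpoints m₁,…,m₆ = 2.333333, 3, 3.666667, 4.333333, 5, 5.666667.
f(m₁)=-13.444444, f(m₂)=-19, f(m₃)=-25.444444, f(m₄)=-32.777778, f(m₅)=-41, f(m₆)=-50.111111.
h·[f(m₁) + f(m₂) + f(m₃) + f(m₄) + f(m₅) + f(m₆)] = 0.666667·(-181.777778) = -121.1852.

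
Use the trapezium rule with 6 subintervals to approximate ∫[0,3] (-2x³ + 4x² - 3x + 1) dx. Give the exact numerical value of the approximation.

h = (3 − 0)/6 = 0.5.
Nodes x₀,…,x₆ = 0, 0.5, 1, 1.5, 2, 2.5, 3.
f(x) = -2x³ + 4x² - 3x + 1: f₀=1, f₁=0.25, f₂=0, f₃=-1.25, f₄=-5, f₅=-12.75, f₆=-26.
(h/2)·[f₀ + 2f₁ + 2f₂ + 2f₃ + 2f₄ + 2f₅ + f₆] = 0.25·(-62.5) = -15.625.

-15.625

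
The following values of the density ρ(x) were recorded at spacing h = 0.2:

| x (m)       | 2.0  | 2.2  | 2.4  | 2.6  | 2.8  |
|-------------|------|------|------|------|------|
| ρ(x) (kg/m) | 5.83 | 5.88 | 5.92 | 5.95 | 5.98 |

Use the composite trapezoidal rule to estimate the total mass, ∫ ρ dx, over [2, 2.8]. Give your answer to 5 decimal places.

h = 0.2, n = 4.
(h/2)·[y₀ + 2y₁ + 2y₂ + 2y₃ + y₄] = 0.1·(47.31) = 4.73100.

4.73100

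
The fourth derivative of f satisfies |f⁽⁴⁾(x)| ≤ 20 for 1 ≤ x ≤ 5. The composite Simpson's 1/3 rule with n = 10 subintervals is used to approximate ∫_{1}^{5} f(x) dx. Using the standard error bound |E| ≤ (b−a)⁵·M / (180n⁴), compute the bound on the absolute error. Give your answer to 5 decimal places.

|E| ≤ (4)⁵·20 / (180·10⁴) = 20480/1800000 = 0.01138.

0.01138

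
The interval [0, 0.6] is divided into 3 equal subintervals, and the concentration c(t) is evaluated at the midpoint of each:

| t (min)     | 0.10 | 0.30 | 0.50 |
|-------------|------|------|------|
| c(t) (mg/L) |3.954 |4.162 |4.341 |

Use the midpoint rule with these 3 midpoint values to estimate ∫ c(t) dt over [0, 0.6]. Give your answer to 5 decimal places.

h = 0.2, n = 3.
h·[y(m₁) + y(m₂) + y(m₃)] = 0.2·(12.457) = 2.49140.

2.49140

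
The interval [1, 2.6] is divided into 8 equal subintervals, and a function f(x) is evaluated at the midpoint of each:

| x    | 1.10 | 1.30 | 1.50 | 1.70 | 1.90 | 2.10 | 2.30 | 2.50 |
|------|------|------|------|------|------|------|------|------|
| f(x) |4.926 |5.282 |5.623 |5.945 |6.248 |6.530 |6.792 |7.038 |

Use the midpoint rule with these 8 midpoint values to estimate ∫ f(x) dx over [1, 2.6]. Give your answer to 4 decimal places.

h = 0.2, n = 8.
h·[y(m₁) + y(m₂) + y(m₃) + y(m₄) + y(m₅) + y(m₆) + y(m₇) + y(m₈)] = 0.2·(48.384) = 9.6768.

9.6768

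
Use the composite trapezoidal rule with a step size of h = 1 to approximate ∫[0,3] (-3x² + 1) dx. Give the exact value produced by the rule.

h = (3 − 0)/3 = 1.
Nodes x₀,…,x₃ = 0, 1, 2, 3.
f(x) = -3x² + 1: f₀=1, f₁=-2, f₂=-11, f₃=-26.
(h/2)·[f₀ + 2f₁ + 2f₂ + f₃] = 0.5·(-51) = -25.5.

-25.5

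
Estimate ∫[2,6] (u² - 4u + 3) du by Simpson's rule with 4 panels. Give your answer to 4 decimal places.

h = (6 − 2)/4 = 1.
Nodes u₀,…,u₄ = 2, 3, 4, 5, 6.
f(u) = u² - 4u + 3: f₀=-1, f₁=0, f₂=3, f₃=8, f₄=15.
(h/3)·[f₀ + 4f₁ + 2f₂ + 4f₃ + f₄] = 0.333333·(52) = 17.3333.

17.3333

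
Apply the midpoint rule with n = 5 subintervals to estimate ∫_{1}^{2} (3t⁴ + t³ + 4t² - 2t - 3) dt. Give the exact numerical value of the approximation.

h = (2 − 1)/5 = 0.2.
Midpoints m₁,…,m₅ = 1.1, 1.3, 1.5, 1.7, 1.9.
f(m₁)=5.3633, f(m₂)=11.9253, f(m₃)=21.5625, f(m₄)=35.1293, f(m₅)=53.5953.
h·[f(m₁) + f(m₂) + f(m₃) + f(m₄) + f(m₅)] = 0.2·(127.5757) = 25.51514.

25.51514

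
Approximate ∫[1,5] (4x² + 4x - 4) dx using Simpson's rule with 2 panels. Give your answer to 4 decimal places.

197.3333

h = (5 − 1)/2 = 2.
Nodes x₀,…,x₂ = 1, 3, 5.
f(x) = 4x² + 4x - 4: f₀=4, f₁=44, f₂=116.
(h/3)·[f₀ + 4f₁ + f₂] = 0.666667·(296) = 197.3333.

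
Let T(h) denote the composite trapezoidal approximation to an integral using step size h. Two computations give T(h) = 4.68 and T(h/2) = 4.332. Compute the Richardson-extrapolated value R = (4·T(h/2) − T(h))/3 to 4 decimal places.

R = (4·T(h/2) − T(h)) / 3 = (4·4.332 − 4.68)/3 = (12.648)/3 = 4.2160.

4.2160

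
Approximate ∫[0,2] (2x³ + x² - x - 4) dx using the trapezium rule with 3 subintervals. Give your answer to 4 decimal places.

1.7037

h = (2 − 0)/3 = 0.666667.
Nodes x₀,…,x₃ = 0, 0.666667, 1.333333, 2.
f(x) = 2x³ + x² - x - 4: f₀=-4, f₁=-3.629630, f₂=1.185185, f₃=14.
(h/2)·[f₀ + 2f₁ + 2f₂ + f₃] = 0.333333·(5.111111) = 1.7037.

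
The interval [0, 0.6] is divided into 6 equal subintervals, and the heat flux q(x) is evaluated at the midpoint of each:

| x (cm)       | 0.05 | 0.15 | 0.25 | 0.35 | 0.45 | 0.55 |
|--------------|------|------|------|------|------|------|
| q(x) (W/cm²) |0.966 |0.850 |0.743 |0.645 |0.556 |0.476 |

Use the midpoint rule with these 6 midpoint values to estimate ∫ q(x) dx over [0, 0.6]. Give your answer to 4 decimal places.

h = 0.1, n = 6.
h·[y(m₁) + y(m₂) + y(m₃) + y(m₄) + y(m₅) + y(m₆)] = 0.1·(4.236) = 0.4236.

0.4236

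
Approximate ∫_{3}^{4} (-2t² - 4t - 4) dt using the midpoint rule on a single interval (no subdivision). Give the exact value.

M = (b−a)·f(3.5) = 1·(-42.5) = -42.5.

-42.5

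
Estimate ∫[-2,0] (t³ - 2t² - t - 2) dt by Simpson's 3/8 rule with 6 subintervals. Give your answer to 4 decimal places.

-11.3333

h = (0 − (-2))/6 = 0.333333.
Nodes t₀,…,t₆ = -2, -1.666667, -1.333333, -1, -0.666667, -0.333333, 0.
f(t) = t³ - 2t² - t - 2: f₀=-16, f₁=-10.518519, f₂=-6.592593, f₃=-4, f₄=-2.518519, f₅=-1.925926, f₆=-2.
(3h/8)·[f₀ + 3f₁ + 3f₂ + 2f₃ + 3f₄ + 3f₅ + f₆] = 0.125·(-90.666667) = -11.3333.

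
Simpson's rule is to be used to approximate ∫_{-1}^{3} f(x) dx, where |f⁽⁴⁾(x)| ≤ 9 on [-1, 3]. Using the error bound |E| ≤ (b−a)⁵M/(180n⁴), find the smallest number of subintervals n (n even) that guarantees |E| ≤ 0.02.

Need 9216/(180n⁴) ≤ 0.02.
n⁴ ≥ 9216/(180·0.02) = 2560 ⇒ n ≥ 7.1131, so the smallest even n is 8. (n must be even for Simpson's rule.)

8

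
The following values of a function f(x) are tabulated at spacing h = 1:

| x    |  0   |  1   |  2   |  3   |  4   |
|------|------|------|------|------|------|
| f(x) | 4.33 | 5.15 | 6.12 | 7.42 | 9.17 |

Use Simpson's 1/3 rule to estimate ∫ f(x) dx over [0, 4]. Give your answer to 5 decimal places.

25.34000

h = 1, n = 4.
(h/3)·[y₀ + 4y₁ + 2y₂ + 4y₃ + y₄] = 0.333333·(76.02) = 25.34000.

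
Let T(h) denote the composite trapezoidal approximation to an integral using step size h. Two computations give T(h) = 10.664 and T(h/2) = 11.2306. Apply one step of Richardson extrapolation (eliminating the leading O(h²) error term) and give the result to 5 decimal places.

11.41947

R = (4·T(h/2) − T(h)) / 3 = (4·11.2306 − 10.664)/3 = (34.2584)/3 = 11.41947.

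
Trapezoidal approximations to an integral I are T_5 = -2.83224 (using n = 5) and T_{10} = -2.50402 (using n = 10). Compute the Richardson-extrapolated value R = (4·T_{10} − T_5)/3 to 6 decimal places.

R = (4·T_{10} − T_5) / 3 = (4·(-2.50402) − (-2.83224))/3 = (-7.18384)/3 = -2.394613.

-2.394613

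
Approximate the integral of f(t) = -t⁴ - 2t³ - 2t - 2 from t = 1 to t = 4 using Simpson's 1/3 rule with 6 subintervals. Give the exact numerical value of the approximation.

-353.125

h = (4 − 1)/6 = 0.5.
Nodes t₀,…,t₆ = 1, 1.5, 2, 2.5, 3, 3.5, 4.
f(t) = -t⁴ - 2t³ - 2t - 2: f₀=-7, f₁=-16.8125, f₂=-38, f₃=-77.3125, f₄=-143, f₅=-244.8125, f₆=-394.
(h/3)·[f₀ + 4f₁ + 2f₂ + 4f₃ + 2f₄ + 4f₅ + f₆] = 0.166667·(-2118.75) = -353.125.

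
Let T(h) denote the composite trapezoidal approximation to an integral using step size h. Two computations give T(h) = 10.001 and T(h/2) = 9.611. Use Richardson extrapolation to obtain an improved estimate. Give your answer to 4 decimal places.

9.4810

R = (4·T(h/2) − T(h)) / 3 = (4·9.611 − 10.001)/3 = (28.443)/3 = 9.4810.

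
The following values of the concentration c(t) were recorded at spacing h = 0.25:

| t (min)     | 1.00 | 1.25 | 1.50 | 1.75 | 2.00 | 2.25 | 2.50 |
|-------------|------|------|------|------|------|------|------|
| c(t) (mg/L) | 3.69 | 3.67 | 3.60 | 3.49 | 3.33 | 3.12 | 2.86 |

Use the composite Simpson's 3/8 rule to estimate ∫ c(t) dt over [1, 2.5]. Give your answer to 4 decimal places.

5.1272

h = 0.25, n = 6.
(3h/8)·[y₀ + 3y₁ + 3y₂ + 2y₃ + 3y₄ + 3y₅ + y₆] = 0.09375·(54.69) = 5.1272.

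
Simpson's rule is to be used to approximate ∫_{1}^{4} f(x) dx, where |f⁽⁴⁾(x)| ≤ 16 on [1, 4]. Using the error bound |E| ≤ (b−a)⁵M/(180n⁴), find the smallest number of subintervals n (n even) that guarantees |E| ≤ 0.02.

6

Need 3888/(180n⁴) ≤ 0.02.
n⁴ ≥ 3888/(180·0.02) = 1080 ⇒ n ≥ 5.7327, so the smallest even n is 6. (n must be even for Simpson's rule.)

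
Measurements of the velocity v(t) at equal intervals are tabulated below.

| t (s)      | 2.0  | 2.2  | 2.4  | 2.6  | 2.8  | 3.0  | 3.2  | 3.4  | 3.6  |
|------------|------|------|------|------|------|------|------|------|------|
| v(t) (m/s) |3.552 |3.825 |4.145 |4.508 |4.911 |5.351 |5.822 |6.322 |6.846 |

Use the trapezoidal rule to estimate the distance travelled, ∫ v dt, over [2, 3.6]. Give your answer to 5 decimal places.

8.01660

h = 0.2, n = 8.
(h/2)·[y₀ + 2y₁ + 2y₂ + 2y₃ + 2y₄ + 2y₅ + 2y₆ + 2y₇ + y₈] = 0.1·(80.166) = 8.01660.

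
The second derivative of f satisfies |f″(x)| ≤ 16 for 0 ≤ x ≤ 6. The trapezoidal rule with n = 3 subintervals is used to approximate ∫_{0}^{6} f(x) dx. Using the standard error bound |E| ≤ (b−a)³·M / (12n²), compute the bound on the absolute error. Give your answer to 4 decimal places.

32.0000

|E| ≤ (6)³·16 / (12·3²) = 3456/108 = 32.0000.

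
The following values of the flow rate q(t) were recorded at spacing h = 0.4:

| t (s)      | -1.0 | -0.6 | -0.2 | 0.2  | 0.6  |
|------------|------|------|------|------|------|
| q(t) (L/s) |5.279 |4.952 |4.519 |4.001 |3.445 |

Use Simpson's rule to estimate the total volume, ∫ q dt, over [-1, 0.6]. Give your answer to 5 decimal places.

7.14320

h = 0.4, n = 4.
(h/3)·[y₀ + 4y₁ + 2y₂ + 4y₃ + y₄] = 0.133333·(53.574) = 7.14320.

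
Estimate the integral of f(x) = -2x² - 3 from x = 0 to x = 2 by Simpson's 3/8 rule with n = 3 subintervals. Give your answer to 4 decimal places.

h = (2 − 0)/3 = 0.666667.
Nodes x₀,…,x₃ = 0, 0.666667, 1.333333, 2.
f(x) = -2x² - 3: f₀=-3, f₁=-3.888889, f₂=-6.555556, f₃=-11.
(3h/8)·[f₀ + 3f₁ + 3f₂ + f₃] = 0.25·(-45.333333) = -11.3333.

-11.3333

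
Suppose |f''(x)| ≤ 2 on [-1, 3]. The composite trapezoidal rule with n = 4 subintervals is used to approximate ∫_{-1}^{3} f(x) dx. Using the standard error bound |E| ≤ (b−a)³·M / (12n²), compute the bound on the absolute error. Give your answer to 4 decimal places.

|E| ≤ (4)³·2 / (12·4²) = 128/192 = 0.6667.

0.6667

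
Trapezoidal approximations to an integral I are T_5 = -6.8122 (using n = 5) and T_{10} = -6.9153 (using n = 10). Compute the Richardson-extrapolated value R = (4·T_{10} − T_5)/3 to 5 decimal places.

-6.94967

R = (4·T_{10} − T_5) / 3 = (4·(-6.9153) − (-6.8122))/3 = (-20.8490)/3 = -6.94967.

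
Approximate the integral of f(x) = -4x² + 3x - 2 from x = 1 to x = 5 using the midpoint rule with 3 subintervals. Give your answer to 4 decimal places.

-134.9630

h = (5 − 1)/3 = 1.333333.
Midpoints m₁,…,m₃ = 1.666667, 3, 4.333333.
f(m₁)=-8.111111, f(m₂)=-29, f(m₃)=-64.111111.
h·[f(m₁) + f(m₂) + f(m₃)] = 1.333333·(-101.222222) = -134.9630.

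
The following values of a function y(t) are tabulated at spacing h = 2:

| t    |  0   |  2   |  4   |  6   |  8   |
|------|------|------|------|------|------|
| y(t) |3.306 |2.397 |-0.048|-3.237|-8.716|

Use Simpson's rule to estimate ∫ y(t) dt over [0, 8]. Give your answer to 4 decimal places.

-5.9107

h = 2, n = 4.
(h/3)·[y₀ + 4y₁ + 2y₂ + 4y₃ + y₄] = 0.666667·(-8.866) = -5.9107.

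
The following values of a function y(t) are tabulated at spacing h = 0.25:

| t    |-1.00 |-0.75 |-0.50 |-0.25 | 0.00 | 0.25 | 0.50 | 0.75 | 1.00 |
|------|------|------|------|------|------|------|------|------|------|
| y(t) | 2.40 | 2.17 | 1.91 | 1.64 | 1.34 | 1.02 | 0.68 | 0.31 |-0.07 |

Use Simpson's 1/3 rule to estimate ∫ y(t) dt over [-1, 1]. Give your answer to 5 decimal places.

h = 0.25, n = 8.
(h/3)·[y₀ + 4y₁ + 2y₂ + 4y₃ + 2y₄ + 4y₅ + 2y₆ + 4y₇ + y₈] = 0.083333·(30.75) = 2.56250.

2.56250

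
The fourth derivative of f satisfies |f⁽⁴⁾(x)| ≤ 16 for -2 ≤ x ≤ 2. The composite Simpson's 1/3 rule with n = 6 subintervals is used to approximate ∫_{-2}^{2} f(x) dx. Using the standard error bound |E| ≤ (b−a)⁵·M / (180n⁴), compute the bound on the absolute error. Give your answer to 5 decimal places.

0.07023

|E| ≤ (4)⁵·16 / (180·6⁴) = 16384/233280 = 0.07023.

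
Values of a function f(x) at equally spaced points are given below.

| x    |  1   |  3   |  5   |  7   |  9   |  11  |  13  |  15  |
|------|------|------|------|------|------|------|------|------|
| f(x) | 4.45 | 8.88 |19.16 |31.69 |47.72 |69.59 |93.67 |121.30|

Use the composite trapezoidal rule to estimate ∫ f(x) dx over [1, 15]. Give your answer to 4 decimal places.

h = 2, n = 7.
(h/2)·[y₀ + 2y₁ + 2y₂ + 2y₃ + 2y₄ + 2y₅ + 2y₆ + y₇] = 1·(667.17) = 667.1700.

667.1700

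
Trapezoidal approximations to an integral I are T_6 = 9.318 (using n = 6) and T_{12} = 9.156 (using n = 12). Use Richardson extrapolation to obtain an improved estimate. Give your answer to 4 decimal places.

9.1020

R = (4·T_{12} − T_6) / 3 = (4·9.156 − 9.318)/3 = (27.306)/3 = 9.1020.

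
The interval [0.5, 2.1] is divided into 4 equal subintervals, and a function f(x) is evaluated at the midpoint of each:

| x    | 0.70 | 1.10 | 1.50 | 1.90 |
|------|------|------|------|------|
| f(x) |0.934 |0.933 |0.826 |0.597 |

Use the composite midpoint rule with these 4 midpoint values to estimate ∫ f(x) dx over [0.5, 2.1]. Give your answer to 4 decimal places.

h = 0.4, n = 4.
h·[y(m₁) + y(m₂) + y(m₃) + y(m₄)] = 0.4·(3.290) = 1.3160.

1.3160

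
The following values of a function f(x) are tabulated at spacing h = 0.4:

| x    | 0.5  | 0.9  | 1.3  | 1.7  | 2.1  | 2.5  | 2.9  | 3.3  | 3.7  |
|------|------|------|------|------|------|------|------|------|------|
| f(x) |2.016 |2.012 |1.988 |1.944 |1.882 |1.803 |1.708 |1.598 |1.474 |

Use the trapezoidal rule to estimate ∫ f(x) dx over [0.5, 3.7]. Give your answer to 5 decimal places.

5.87200

h = 0.4, n = 8.
(h/2)·[y₀ + 2y₁ + 2y₂ + 2y₃ + 2y₄ + 2y₅ + 2y₆ + 2y₇ + y₈] = 0.2·(29.360) = 5.87200.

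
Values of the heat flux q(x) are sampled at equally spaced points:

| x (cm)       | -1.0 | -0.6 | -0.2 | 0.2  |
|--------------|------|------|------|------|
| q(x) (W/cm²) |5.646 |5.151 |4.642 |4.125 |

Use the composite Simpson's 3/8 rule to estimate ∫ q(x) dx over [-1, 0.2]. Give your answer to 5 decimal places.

h = 0.4, n = 3.
(3h/8)·[y₀ + 3y₁ + 3y₂ + y₃] = 0.15·(39.150) = 5.87250.

5.87250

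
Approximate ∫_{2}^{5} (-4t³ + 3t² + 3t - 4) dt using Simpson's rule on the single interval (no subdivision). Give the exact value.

S = (b−a)/6 · [f(2) + 4f(3.5) + f(5)] = 0.5·[(-18) + 4·(-128.25) + (-414)] = -472.5.

-472.5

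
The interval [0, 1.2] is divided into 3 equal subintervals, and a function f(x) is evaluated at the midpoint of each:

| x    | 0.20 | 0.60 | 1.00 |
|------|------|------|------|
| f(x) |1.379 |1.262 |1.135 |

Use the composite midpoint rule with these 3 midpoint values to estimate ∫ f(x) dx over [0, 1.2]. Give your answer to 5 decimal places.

h = 0.4, n = 3.
h·[y(m₁) + y(m₂) + y(m₃)] = 0.4·(3.776) = 1.51040.

1.51040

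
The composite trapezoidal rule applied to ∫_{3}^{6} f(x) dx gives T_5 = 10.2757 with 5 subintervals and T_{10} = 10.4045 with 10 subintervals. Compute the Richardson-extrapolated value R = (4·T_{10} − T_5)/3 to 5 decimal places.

10.44743

R = (4·T_{10} − T_5) / 3 = (4·10.4045 − 10.2757)/3 = (31.3423)/3 = 10.44743.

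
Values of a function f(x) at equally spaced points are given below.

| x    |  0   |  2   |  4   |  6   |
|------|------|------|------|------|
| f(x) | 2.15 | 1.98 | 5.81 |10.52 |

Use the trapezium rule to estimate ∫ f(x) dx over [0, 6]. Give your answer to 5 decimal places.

h = 2, n = 3.
(h/2)·[y₀ + 2y₁ + 2y₂ + y₃] = 1·(28.25) = 28.25000.

28.25000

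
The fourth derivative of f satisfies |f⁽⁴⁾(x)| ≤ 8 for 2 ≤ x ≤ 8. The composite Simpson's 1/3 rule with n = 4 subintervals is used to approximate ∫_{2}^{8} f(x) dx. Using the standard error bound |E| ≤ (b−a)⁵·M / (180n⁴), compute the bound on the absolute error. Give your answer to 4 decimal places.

|E| ≤ (6)⁵·8 / (180·4⁴) = 62208/46080 = 1.3500.

1.3500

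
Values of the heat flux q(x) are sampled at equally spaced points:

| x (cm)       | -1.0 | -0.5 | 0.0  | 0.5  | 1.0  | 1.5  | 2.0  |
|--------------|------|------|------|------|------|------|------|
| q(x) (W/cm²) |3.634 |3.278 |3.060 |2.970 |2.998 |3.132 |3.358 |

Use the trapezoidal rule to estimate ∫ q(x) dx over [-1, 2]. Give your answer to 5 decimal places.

h = 0.5, n = 6.
(h/2)·[y₀ + 2y₁ + 2y₂ + 2y₃ + 2y₄ + 2y₅ + y₆] = 0.25·(37.868) = 9.46700.

9.46700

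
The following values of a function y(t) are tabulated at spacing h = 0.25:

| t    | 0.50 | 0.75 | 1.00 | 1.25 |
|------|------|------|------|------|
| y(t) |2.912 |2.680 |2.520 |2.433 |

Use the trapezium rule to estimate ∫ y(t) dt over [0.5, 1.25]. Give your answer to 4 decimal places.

1.9681

h = 0.25, n = 3.
(h/2)·[y₀ + 2y₁ + 2y₂ + y₃] = 0.125·(15.745) = 1.9681.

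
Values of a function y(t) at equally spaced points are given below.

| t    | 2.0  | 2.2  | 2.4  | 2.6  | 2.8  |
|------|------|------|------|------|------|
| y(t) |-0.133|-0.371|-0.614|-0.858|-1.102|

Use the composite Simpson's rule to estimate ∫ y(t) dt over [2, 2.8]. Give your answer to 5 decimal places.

-0.49193

h = 0.2, n = 4.
(h/3)·[y₀ + 4y₁ + 2y₂ + 4y₃ + y₄] = 0.066667·(-7.379) = -0.49193.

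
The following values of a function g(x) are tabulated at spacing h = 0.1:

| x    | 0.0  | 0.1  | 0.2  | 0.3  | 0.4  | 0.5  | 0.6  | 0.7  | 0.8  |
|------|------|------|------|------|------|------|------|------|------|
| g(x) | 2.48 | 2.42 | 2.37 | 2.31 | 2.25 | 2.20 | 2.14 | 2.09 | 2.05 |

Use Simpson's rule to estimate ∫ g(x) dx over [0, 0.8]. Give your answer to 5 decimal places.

h = 0.1, n = 8.
(h/3)·[y₀ + 4y₁ + 2y₂ + 4y₃ + 2y₄ + 4y₅ + 2y₆ + 4y₇ + y₈] = 0.033333·(54.13) = 1.80433.

1.80433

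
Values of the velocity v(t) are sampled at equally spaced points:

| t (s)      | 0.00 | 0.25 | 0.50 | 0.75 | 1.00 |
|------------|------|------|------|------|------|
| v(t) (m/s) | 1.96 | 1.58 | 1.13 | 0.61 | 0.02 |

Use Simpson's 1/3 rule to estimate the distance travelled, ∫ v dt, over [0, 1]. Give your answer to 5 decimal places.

h = 0.25, n = 4.
(h/3)·[y₀ + 4y₁ + 2y₂ + 4y₃ + y₄] = 0.083333·(13.00) = 1.08333.

1.08333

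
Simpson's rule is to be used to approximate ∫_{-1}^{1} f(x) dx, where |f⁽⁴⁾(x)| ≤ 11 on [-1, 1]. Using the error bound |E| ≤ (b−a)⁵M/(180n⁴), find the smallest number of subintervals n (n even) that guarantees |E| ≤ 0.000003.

Need 352/(180n⁴) ≤ 0.000003.
n⁴ ≥ 352/(180·0.000003) = 651852 ⇒ n ≥ 28.4143, so the smallest even n is 30. (n must be even for Simpson's rule.)

30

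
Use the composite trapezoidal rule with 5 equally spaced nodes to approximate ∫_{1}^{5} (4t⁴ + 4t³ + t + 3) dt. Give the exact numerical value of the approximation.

3336

h = (5 − 1)/4 = 1.
Nodes t₀,…,t₄ = 1, 2, 3, 4, 5.
f(t) = 4t⁴ + 4t³ + t + 3: f₀=12, f₁=101, f₂=438, f₃=1287, f₄=3008.
(h/2)·[f₀ + 2f₁ + 2f₂ + 2f₃ + f₄] = 0.5·(6672) = 3336.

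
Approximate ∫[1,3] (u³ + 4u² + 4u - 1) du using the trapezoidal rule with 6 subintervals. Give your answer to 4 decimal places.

h = (3 − 1)/6 = 0.333333.
Nodes u₀,…,u₆ = 1, 1.333333, 1.666667, 2, 2.333333, 2.666667, 3.
f(u) = u³ + 4u² + 4u - 1: f₀=8, f₁=13.814815, f₂=21.407407, f₃=31, f₄=42.814815, f₅=57.074074, f₆=74.
(h/2)·[f₀ + 2f₁ + 2f₂ + 2f₃ + 2f₄ + 2f₅ + f₆] = 0.166667·(414.222222) = 69.0370.

69.0370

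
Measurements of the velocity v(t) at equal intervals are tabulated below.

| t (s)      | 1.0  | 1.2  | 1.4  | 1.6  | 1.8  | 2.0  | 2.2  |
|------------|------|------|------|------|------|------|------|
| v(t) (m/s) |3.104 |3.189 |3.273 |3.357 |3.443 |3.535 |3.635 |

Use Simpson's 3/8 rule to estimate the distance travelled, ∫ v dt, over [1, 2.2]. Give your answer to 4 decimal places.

h = 0.2, n = 6.
(3h/8)·[y₀ + 3y₁ + 3y₂ + 2y₃ + 3y₄ + 3y₅ + y₆] = 0.075·(53.773) = 4.0330.

4.0330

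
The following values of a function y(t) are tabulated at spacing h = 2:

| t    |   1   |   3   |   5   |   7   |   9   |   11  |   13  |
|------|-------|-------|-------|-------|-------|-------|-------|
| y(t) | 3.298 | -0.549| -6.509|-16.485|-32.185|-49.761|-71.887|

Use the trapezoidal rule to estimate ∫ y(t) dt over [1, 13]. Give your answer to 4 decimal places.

h = 2, n = 6.
(h/2)·[y₀ + 2y₁ + 2y₂ + 2y₃ + 2y₄ + 2y₅ + y₆] = 1·(-279.567) = -279.5670.

-279.5670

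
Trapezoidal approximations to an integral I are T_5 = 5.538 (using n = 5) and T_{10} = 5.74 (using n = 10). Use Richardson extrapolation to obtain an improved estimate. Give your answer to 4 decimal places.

R = (4·T_{10} − T_5) / 3 = (4·5.74 − 5.538)/3 = (17.422)/3 = 5.8073.

5.8073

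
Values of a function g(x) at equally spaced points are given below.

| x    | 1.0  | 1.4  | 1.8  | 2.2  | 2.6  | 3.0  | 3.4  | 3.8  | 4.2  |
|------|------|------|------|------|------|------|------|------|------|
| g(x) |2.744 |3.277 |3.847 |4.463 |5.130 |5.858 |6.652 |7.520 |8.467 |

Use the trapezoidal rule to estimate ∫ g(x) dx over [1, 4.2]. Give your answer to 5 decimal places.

h = 0.4, n = 8.
(h/2)·[y₀ + 2y₁ + 2y₂ + 2y₃ + 2y₄ + 2y₅ + 2y₆ + 2y₇ + y₈] = 0.2·(84.705) = 16.94100.

16.94100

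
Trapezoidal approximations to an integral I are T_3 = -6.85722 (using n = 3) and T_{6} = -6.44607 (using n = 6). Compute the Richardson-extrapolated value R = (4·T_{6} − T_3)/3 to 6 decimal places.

-6.309020

R = (4·T_{6} − T_3) / 3 = (4·(-6.44607) − (-6.85722))/3 = (-18.92706)/3 = -6.309020.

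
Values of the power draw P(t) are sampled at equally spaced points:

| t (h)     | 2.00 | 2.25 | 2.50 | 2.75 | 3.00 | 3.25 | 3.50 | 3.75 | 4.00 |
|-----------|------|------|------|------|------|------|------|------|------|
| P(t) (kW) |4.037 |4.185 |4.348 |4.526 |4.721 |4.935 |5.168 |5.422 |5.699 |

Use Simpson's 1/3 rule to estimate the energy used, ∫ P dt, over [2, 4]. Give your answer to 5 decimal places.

h = 0.25, n = 8.
(h/3)·[y₀ + 4y₁ + 2y₂ + 4y₃ + 2y₄ + 4y₅ + 2y₆ + 4y₇ + y₈] = 0.083333·(114.482) = 9.54017.

9.54017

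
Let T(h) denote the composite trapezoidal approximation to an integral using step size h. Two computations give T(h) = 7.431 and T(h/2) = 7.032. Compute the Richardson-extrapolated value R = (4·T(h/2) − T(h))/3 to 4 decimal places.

6.8990

R = (4·T(h/2) − T(h)) / 3 = (4·7.032 − 7.431)/3 = (20.697)/3 = 6.8990.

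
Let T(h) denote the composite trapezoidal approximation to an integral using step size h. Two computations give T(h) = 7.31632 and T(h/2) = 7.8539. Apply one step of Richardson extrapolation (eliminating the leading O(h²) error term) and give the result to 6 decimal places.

R = (4·T(h/2) − T(h)) / 3 = (4·7.8539 − 7.31632)/3 = (24.09928)/3 = 8.033093.

8.033093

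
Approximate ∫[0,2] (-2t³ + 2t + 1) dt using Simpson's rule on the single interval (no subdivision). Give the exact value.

-2

S = (b−a)/6 · [f(0) + 4f(1) + f(2)] = 0.333333·[1 + 4·1 + (-11)] = -2.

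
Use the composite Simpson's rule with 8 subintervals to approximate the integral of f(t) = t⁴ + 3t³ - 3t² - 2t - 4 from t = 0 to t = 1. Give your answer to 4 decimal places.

h = (1 − 0)/8 = 0.125.
Nodes t₀,…,t₈ = 0, 0.125, 0.25, 0.375, 0.5, 0.625, 0.75, 0.875, 1.
f(t) = t⁴ + 3t³ - 3t² - 2t - 4: f₀=-4, f₁=-4.290771484375, f₂=-4.63671875, f₃=-4.993896484375, f₄=-5.3125, f₅=-5.536865234375, f₆=-5.60546875, f₇=-5.450927734375, f₈=-5.
(h/3)·[f₀ + 4f₁ + 2f₂ + 4f₃ + 2f₄ + 4f₅ + 2f₆ + 4f₇ + f₈] = 0.041667·(-121.19921875) = -5.0500.

-5.0500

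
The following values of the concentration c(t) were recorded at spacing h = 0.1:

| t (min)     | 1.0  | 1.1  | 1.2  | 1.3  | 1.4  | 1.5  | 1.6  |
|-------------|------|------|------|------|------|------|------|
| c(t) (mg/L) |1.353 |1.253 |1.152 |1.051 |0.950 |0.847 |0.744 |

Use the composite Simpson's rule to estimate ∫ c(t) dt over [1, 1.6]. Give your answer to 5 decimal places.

0.63017

h = 0.1, n = 6.
(h/3)·[y₀ + 4y₁ + 2y₂ + 4y₃ + 2y₄ + 4y₅ + y₆] = 0.033333·(18.905) = 0.63017.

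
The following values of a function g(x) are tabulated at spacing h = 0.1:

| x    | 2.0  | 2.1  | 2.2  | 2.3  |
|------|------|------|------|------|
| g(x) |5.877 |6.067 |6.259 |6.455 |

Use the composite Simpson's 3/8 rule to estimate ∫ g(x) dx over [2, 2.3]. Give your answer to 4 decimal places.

h = 0.1, n = 3.
(3h/8)·[y₀ + 3y₁ + 3y₂ + y₃] = 0.0375·(49.310) = 1.8491.

1.8491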